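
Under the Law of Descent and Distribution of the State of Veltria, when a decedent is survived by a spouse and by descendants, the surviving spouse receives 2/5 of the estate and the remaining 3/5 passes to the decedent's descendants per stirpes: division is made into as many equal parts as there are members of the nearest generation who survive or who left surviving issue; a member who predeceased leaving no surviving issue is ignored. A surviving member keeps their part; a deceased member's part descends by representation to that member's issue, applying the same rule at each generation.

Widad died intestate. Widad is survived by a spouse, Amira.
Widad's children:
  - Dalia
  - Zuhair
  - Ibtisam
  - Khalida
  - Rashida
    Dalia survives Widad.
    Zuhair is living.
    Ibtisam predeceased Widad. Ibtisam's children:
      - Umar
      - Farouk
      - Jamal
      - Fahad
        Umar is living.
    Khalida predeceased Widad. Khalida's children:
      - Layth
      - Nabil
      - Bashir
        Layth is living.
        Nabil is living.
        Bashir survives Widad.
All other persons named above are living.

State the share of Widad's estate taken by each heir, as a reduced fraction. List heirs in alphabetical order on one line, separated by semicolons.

Amira, as surviving spouse, takes 2/5.
The remaining 3/5 passes to Widad's descendants per stirpes.
The 3/5 is divided into 5 equal shares of 3/25 among Dalia, Zuhair, Ibtisam, Khalida, Rashida.
Dalia is living and takes 3/25.
Zuhair is living and takes 3/25.
Ibtisam predeceased; the 3/25 allotted to Ibtisam's branch passes to Ibtisam's issue by representation.
The 3/25 is divided into 4 equal shares of 3/100 among Umar, Farouk, Jamal, Fahad.
Umar is living and takes 3/100.
Farouk is living and takes 3/100.
Jamal is living and takes 3/100.
Fahad is living and takes 3/100.
Khalida predeceased; the 3/25 allotted to Khalida's branch passes to Khalida's issue by representation.
The 3/25 is divided into 3 equal shares of 1/25 among Layth, Nabil, Bashir.
Layth is living and takes 1/25.
Nabil is living and takes 1/25.
Bashir is living and takes 1/25.
Rashida is living and takes 3/25.

Amira 2/5; Bashir 1/25; Dalia 3/25; Fahad 3/100; Farouk 3/100; Jamal 3/100; Layth 1/25; Nabil 1/25; Rashida 3/25; Umar 3/100; Zuhair 3/25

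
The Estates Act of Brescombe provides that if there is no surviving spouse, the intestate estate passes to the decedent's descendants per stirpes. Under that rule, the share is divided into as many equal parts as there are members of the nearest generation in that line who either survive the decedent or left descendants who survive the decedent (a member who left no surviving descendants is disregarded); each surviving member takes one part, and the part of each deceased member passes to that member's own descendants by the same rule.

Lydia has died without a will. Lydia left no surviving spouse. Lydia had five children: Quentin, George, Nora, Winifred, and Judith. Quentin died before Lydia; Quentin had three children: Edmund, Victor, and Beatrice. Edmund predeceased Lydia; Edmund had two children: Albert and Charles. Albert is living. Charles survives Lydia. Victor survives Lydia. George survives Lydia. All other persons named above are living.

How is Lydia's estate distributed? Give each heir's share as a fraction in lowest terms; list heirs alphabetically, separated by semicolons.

There is no surviving spouse, so the entire estate passes to Lydia's descendants per stirpes.
The estate is divided into 5 equal shares of 1/5 among Quentin, George, Nora, Winifred, Judith.
Quentin predeceased; the 1/5 allotted to Quentin's branch passes to Quentin's issue by representation.
The 1/5 is divided into 3 equal shares of 1/15 among Edmund, Victor, Beatrice.
Edmund predeceased; the 1/15 allotted to Edmund's branch passes to Edmund's issue by representation.
The 1/15 is divided into 2 equal shares of 1/30 among Albert, Charles.
Albert is living and takes 1/30.
Charles is living and takes 1/30.
Victor is living and takes 1/15.
Beatrice is living and takes 1/15.
George is living and takes 1/5.
Nora is living and takes 1/5.
Winifred is living and takes 1/5.
Judith is living and takes 1/5.

Albert 1/30; Beatrice 1/15; Charles 1/30; George 1/5; Judith 1/5; Nora 1/5; Victor 1/15; Winifred 1/5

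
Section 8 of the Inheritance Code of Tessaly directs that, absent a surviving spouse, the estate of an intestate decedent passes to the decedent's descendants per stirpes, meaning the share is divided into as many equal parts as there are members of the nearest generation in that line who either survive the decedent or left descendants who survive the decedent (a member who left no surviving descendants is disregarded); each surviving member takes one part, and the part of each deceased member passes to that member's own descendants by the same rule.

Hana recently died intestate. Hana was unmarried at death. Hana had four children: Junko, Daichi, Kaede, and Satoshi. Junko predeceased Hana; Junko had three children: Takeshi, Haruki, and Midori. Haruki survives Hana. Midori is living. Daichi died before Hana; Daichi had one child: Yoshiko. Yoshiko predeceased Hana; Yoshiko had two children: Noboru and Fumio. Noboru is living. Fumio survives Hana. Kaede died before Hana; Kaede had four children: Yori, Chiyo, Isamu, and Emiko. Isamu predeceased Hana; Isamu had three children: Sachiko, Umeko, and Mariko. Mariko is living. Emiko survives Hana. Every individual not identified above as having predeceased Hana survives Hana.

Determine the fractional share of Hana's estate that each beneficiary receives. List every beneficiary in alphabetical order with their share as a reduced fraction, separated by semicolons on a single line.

There is no surviving spouse, so the entire estate passes to Hana's descendants per stirpes.
The estate is divided into 4 equal shares of 1/4 among Junko, Daichi, Kaede, Satoshi.
Junko predeceased; the 1/4 allotted to Junko's branch passes to Junko's issue by representation.
The 1/4 is divided into 3 equal shares of 1/12 among Takeshi, Haruki, Midori.
Takeshi is living and takes 1/12.
Haruki is living and takes 1/12.
Midori is living and takes 1/12.
Daichi predeceased; the 1/4 allotted to Daichi's branch passes to Daichi's issue by representation.
Yoshiko's line is the sole branch at this level, so the full 1/4 passes to Yoshiko's issue by representation.
The 1/4 is divided into 2 equal shares of 1/8 among Noboru, Fumio.
Noboru is living and takes 1/8.
Fumio is living and takes 1/8.
Kaede predeceased; the 1/4 allotted to Kaede's branch passes to Kaede's issue by representation.
The 1/4 is divided into 4 equal shares of 1/16 among Yori, Chiyo, Isamu, Emiko.
Yori is living and takes 1/16.
Chiyo is living and takes 1/16.
Isamu predeceased; the 1/16 allotted to Isamu's branch passes to Isamu's issue by representation.
The 1/16 is divided into 3 equal shares of 1/48 among Sachiko, Umeko, Mariko.
Sachiko is living and takes 1/48.
Umeko is living and takes 1/48.
Mariko is living and takes 1/48.
Emiko is living and takes 1/16.
Satoshi is living and takes 1/4.

Chiyo 1/16; Emiko 1/16; Fumio 1/8; Haruki 1/12; Mariko 1/48; Midori 1/12; Noboru 1/8; Sachiko 1/48; Satoshi 1/4; Takeshi 1/12; Umeko 1/48; Yori 1/16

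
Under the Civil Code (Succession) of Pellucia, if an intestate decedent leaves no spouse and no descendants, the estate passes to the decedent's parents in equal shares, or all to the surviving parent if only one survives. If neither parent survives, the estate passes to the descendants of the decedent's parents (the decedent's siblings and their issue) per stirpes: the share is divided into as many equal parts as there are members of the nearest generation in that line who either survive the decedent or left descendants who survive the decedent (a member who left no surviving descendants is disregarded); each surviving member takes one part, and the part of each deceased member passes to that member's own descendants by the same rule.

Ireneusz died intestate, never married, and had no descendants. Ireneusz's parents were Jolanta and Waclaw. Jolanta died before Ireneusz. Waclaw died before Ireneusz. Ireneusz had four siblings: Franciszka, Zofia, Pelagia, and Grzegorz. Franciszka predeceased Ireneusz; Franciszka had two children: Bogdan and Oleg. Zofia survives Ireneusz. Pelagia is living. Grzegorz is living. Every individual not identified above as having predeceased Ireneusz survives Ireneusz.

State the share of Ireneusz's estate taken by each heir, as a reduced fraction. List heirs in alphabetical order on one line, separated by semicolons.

Bogdan 1/8; Grzegorz 1/4; Oleg 1/8; Pelagia 1/4; Zofia 1/4

Neither parent survives and there are no descendants, so the estate passes to Ireneusz's siblings and their issue per stirpes.
The estate is divided into 4 equal shares of 1/4 among Franciszka, Zofia, Pelagia, Grzegorz.
Franciszka predeceased; the 1/4 allotted to Franciszka's branch passes to Franciszka's issue by representation.
The 1/4 is divided into 2 equal shares of 1/8 among Bogdan, Oleg.
Bogdan is living and takes 1/8.
Oleg is living and takes 1/8.
Zofia is living and takes 1/4.
Pelagia is living and takes 1/4.
Grzegorz is living and takes 1/4.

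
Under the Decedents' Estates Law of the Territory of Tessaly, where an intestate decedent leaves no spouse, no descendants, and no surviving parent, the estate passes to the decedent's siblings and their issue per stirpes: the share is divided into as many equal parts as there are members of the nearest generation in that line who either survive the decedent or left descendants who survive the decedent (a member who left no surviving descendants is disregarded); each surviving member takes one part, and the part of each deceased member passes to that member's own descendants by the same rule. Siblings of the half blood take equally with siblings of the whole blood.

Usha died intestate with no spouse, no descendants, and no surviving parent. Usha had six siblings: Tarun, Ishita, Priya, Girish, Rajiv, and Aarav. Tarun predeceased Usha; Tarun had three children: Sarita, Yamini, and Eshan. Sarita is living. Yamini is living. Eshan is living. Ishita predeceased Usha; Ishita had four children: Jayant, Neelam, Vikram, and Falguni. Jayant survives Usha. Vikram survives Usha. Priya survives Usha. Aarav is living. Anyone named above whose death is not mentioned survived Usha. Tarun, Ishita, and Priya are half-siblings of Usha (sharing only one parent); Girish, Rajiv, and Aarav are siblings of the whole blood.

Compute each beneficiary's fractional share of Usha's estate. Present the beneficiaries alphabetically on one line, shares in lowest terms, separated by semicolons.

Aarav 1/6; Eshan 1/18; Falguni 1/24; Girish 1/6; Jayant 1/24; Neelam 1/24; Priya 1/6; Rajiv 1/6; Sarita 1/18; Vikram 1/24; Yamini 1/18

No spouse, descendants, or parent survives, so the estate passes to Usha's siblings per stirpes.
Half-blood and whole-blood siblings take equally under the stated rule.
The estate is divided into 6 equal shares of 1/6 among Tarun, Ishita, Priya, Girish, Rajiv, Aarav.
Tarun predeceased; the 1/6 allotted to Tarun's branch passes to Tarun's issue by representation.
The 1/6 is divided into 3 equal shares of 1/18 among Sarita, Yamini, Eshan.
Sarita is living and takes 1/18.
Yamini is living and takes 1/18.
Eshan is living and takes 1/18.
Ishita predeceased; the 1/6 allotted to Ishita's branch passes to Ishita's issue by representation.
The 1/6 is divided into 4 equal shares of 1/24 among Jayant, Neelam, Vikram, Falguni.
Jayant is living and takes 1/24.
Neelam is living and takes 1/24.
Vikram is living and takes 1/24.
Falguni is living and takes 1/24.
Priya is living and takes 1/6.
Girish is living and takes 1/6.
Rajiv is living and takes 1/6.
Aarav is living and takes 1/6.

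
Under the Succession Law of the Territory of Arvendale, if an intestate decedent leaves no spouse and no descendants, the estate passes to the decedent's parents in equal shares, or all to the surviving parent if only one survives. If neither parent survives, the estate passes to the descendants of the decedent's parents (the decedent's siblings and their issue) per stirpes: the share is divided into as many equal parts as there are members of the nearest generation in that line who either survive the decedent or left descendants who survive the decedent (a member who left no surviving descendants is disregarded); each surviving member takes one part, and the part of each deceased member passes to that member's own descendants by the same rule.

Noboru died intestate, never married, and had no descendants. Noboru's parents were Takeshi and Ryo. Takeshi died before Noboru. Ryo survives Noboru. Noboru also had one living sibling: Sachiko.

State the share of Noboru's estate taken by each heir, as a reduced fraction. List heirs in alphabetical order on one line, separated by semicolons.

Only one parent, Ryo, survives, so Ryo takes the entire estate. The siblings take nothing because a surviving parent has priority.

Ryo 1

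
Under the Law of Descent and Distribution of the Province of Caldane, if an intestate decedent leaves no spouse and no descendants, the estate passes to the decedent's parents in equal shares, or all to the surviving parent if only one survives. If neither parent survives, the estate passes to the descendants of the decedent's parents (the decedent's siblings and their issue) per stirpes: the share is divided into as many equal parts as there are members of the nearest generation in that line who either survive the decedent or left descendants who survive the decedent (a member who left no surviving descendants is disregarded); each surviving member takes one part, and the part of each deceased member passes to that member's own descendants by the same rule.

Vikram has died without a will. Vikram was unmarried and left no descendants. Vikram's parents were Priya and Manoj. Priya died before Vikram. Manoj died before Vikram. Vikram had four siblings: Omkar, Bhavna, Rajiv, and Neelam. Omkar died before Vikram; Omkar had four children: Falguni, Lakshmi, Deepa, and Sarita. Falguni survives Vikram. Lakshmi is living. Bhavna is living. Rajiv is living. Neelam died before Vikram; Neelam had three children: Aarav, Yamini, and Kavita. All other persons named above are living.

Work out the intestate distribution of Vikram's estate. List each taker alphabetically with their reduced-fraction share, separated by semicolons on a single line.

Neither parent survives and there are no descendants, so the estate passes to Vikram's siblings and their issue per stirpes.
The estate is divided into 4 equal shares of 1/4 among Omkar, Bhavna, Rajiv, Neelam.
Omkar predeceased; the 1/4 allotted to Omkar's branch passes to Omkar's issue by representation.
The 1/4 is divided into 4 equal shares of 1/16 among Falguni, Lakshmi, Deepa, Sarita.
Falguni is living and takes 1/16.
Lakshmi is living and takes 1/16.
Deepa is living and takes 1/16.
Sarita is living and takes 1/16.
Bhavna is living and takes 1/4.
Rajiv is living and takes 1/4.
Neelam predeceased; the 1/4 allotted to Neelam's branch passes to Neelam's issue by representation.
The 1/4 is divided into 3 equal shares of 1/12 among Aarav, Yamini, Kavita.
Aarav is living and takes 1/12.
Yamini is living and takes 1/12.
Kavita is living and takes 1/12.

Aarav 1/12; Bhavna 1/4; Deepa 1/16; Falguni 1/16; Kavita 1/12; Lakshmi 1/16; Rajiv 1/4; Sarita 1/16; Yamini 1/12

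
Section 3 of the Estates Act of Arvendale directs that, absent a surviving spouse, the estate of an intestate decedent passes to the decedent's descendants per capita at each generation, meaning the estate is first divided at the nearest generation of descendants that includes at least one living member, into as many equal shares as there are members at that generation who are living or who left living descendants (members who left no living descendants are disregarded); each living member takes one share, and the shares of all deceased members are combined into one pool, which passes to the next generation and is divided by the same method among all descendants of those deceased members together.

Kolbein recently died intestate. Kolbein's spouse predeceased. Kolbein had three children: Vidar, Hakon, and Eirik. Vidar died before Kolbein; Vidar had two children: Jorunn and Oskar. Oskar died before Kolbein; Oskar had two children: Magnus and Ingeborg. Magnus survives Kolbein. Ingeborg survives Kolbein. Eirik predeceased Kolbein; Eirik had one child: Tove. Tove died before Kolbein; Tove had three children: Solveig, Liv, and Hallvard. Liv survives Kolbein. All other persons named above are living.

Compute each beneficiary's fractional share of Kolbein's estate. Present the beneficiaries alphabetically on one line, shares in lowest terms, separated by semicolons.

There is no surviving spouse, so the entire estate passes to Kolbein's descendants per capita at each generation.
At generation 1 (Vidar, Hakon, Eirik) there are 3 shares of (1)/3 = 1/3 each.
Living: Hakon — each takes 1/3.
Deceased: Vidar and Eirik. Their combined 2/3 is pooled and carried to generation 2.
At generation 2 (Jorunn, Oskar, Tove) there are 3 shares of (2/3)/3 = 2/9 each.
Living: Jorunn — each takes 2/9.
Deceased: Oskar and Tove. Their combined 4/9 is pooled and carried to generation 3.
At generation 3 (Magnus, Ingeborg, Solveig, Liv, Hallvard) there are 5 shares of (4/9)/5 = 4/45 each.
Living: Magnus, Ingeborg, Solveig, Liv, and Hallvard — each takes 4/45.

Hakon 1/3; Hallvard 4/45; Ingeborg 4/45; Jorunn 2/9; Liv 4/45; Magnus 4/45; Solveig 4/45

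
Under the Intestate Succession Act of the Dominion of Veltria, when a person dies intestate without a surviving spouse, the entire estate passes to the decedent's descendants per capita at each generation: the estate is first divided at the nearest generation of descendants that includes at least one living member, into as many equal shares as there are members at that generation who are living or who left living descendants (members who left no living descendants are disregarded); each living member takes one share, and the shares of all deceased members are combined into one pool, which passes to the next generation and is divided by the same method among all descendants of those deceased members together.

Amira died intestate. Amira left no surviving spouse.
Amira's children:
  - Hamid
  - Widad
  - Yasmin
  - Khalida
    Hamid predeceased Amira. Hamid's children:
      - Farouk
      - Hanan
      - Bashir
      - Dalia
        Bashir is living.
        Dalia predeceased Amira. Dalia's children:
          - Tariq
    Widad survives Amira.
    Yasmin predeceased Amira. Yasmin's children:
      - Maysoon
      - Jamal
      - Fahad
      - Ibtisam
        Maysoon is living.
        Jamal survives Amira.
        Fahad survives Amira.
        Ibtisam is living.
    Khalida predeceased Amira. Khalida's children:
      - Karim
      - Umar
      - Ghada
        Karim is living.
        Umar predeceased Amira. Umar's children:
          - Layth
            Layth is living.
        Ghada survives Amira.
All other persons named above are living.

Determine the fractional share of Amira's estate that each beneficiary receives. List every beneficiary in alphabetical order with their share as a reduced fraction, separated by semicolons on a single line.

There is no surviving spouse, so the entire estate passes to Amira's descendants per capita at each generation.
At generation 1 (Hamid, Widad, Yasmin, Khalida) there are 4 shares of (1)/4 = 1/4 each.
Living: Widad — each takes 1/4.
Deceased: Hamid, Yasmin, and Khalida. Their combined 3/4 is pooled and carried to generation 2.
At generation 2 (Farouk, Hanan, Bashir, Dalia, Maysoon, Jamal, Fahad, Ibtisam, Karim, Umar, Ghada) there are 11 shares of (3/4)/11 = 3/44 each.
Living: Farouk, Hanan, Bashir, Maysoon, Jamal, Fahad, Ibtisam, Karim, and Ghada — each takes 3/44.
Deceased: Dalia and Umar. Their combined 3/22 is pooled and carried to generation 3.
At generation 3 (Tariq, Layth) there are 2 shares of (3/22)/2 = 3/44 each.
Living: Tariq and Layth — each takes 3/44.

Bashir 3/44; Fahad 3/44; Farouk 3/44; Ghada 3/44; Hanan 3/44; Ibtisam 3/44; Jamal 3/44; Karim 3/44; Layth 3/44; Maysoon 3/44; Tariq 3/44; Widad 1/4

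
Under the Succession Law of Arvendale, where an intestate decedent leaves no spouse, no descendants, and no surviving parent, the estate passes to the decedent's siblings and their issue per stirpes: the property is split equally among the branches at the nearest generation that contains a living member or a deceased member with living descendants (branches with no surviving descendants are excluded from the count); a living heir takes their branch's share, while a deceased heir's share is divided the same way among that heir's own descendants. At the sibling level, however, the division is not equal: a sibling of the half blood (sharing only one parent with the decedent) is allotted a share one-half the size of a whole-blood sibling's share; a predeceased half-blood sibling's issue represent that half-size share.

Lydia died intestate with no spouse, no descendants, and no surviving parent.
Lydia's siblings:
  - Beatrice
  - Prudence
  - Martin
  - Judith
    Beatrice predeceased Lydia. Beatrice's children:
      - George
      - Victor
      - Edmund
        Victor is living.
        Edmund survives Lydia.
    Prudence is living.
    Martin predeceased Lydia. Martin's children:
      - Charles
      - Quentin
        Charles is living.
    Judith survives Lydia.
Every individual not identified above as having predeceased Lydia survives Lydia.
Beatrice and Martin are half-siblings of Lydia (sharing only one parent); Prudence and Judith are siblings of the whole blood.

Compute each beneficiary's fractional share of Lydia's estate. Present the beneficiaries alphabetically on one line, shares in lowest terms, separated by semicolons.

No spouse, descendants, or parent survives, so the estate passes to Lydia's siblings per stirpes.
Half-blood siblings count for one-half the weight of whole-blood siblings at the initial division.
Dividing 1 in proportion to weights (total weight 3): Beatrice (weight 1/2) → 1/6; Prudence (weight 1) → 1/3; Martin (weight 1/2) → 1/6; Judith (weight 1) → 1/3.
Beatrice predeceased; the 1/6 allotted to Beatrice's branch passes to Beatrice's issue by representation.
The 1/6 is divided into 3 equal shares of 1/18 among George, Victor, Edmund.
George is living and takes 1/18.
Victor is living and takes 1/18.
Edmund is living and takes 1/18.
Prudence is living and takes 1/3.
Martin predeceased; the 1/6 allotted to Martin's branch passes to Martin's issue by representation.
The 1/6 is divided into 2 equal shares of 1/12 among Charles, Quentin.
Charles is living and takes 1/12.
Quentin is living and takes 1/12.
Judith is living and takes 1/3.

Charles 1/12; Edmund 1/18; George 1/18; Judith 1/3; Prudence 1/3; Quentin 1/12; Victor 1/18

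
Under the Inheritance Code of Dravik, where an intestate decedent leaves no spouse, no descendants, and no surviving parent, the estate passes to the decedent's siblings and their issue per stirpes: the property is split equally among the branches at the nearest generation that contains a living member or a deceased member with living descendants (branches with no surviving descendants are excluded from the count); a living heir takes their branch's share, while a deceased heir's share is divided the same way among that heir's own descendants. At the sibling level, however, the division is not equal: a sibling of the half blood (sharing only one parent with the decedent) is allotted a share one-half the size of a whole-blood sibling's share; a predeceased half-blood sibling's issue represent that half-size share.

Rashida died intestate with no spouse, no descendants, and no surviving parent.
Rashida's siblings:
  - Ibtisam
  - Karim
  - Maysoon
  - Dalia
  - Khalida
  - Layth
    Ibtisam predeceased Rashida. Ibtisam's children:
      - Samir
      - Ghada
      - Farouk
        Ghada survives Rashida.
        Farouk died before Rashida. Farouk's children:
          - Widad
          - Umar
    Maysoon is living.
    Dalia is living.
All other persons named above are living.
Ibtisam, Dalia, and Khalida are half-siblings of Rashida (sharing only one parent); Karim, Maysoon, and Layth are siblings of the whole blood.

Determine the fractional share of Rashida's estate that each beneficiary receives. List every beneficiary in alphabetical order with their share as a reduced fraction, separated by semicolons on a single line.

No spouse, descendants, or parent survives, so the estate passes to Rashida's siblings per stirpes.
Half-blood siblings count for one-half the weight of whole-blood siblings at the initial division.
Dividing 1 in proportion to weights (total weight 9/2): Ibtisam (weight 1/2) → 1/9; Karim (weight 1) → 2/9; Maysoon (weight 1) → 2/9; Dalia (weight 1/2) → 1/9; Khalida (weight 1/2) → 1/9; Layth (weight 1) → 2/9.
Ibtisam predeceased; the 1/9 allotted to Ibtisam's branch passes to Ibtisam's issue by representation.
The 1/9 is divided into 3 equal shares of 1/27 among Samir, Ghada, Farouk.
Samir is living and takes 1/27.
Ghada is living and takes 1/27.
Farouk predeceased; the 1/27 allotted to Farouk's branch passes to Farouk's issue by representation.
The 1/27 is divided into 2 equal shares of 1/54 among Widad, Umar.
Widad is living and takes 1/54.
Umar is living and takes 1/54.
Karim is living and takes 2/9.
Maysoon is living and takes 2/9.
Dalia is living and takes 1/9.
Khalida is living and takes 1/9.
Layth is living and takes 2/9.

Dalia 1/9; Ghada 1/27; Karim 2/9; Khalida 1/9; Layth 2/9; Maysoon 2/9; Samir 1/27; Umar 1/54; Widad 1/54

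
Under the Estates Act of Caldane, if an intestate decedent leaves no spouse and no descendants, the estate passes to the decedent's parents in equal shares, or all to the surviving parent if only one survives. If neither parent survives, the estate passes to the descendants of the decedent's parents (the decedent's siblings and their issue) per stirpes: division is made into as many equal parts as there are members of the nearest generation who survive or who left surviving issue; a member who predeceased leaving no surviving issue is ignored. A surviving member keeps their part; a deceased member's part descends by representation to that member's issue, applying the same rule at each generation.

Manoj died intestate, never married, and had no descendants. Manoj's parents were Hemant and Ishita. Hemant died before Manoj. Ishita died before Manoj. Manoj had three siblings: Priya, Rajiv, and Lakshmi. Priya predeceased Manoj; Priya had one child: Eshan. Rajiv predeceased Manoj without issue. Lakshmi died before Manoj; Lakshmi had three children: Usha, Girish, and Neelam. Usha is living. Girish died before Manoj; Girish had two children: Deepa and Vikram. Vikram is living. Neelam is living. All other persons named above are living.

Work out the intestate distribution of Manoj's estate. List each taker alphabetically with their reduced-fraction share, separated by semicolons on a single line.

Deepa 1/12; Eshan 1/2; Neelam 1/6; Usha 1/6; Vikram 1/12

Neither parent survives and there are no descendants, so the estate passes to Manoj's siblings and their issue per stirpes.
Rajiv left no surviving issue, so that branch lapses and is disregarded.
The estate is divided into 2 equal shares of 1/2 among Priya, Lakshmi.
Priya predeceased; the 1/2 allotted to Priya's branch passes to Priya's issue by representation.
Eshan is the sole taker at this level and receives the full 1/2.
Lakshmi predeceased; the 1/2 allotted to Lakshmi's branch passes to Lakshmi's issue by representation.
The 1/2 is divided into 3 equal shares of 1/6 among Usha, Girish, Neelam.
Usha is living and takes 1/6.
Girish predeceased; the 1/6 allotted to Girish's branch passes to Girish's issue by representation.
The 1/6 is divided into 2 equal shares of 1/12 among Deepa, Vikram.
Deepa is living and takes 1/12.
Vikram is living and takes 1/12.
Neelam is living and takes 1/6.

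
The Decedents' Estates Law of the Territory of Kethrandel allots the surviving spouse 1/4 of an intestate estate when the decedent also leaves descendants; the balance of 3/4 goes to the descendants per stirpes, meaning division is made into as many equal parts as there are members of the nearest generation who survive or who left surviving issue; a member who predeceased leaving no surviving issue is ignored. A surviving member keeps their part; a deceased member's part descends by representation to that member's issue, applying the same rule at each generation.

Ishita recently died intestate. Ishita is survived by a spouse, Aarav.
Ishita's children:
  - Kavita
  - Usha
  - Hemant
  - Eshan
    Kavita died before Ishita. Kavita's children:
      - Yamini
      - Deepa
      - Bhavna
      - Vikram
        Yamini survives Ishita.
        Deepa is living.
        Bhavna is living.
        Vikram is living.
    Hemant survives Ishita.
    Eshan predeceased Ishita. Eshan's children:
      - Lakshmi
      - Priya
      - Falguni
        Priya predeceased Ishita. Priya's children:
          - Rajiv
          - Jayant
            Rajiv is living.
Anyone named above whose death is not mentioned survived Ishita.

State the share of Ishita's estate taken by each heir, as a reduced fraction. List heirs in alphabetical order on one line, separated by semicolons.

Aarav, as surviving spouse, takes 1/4.
The remaining 3/4 passes to Ishita's descendants per stirpes.
The 3/4 is divided into 4 equal shares of 3/16 among Kavita, Usha, Hemant, Eshan.
Kavita predeceased; the 3/16 allotted to Kavita's branch passes to Kavita's issue by representation.
The 3/16 is divided into 4 equal shares of 3/64 among Yamini, Deepa, Bhavna, Vikram.
Yamini is living and takes 3/64.
Deepa is living and takes 3/64.
Bhavna is living and takes 3/64.
Vikram is living and takes 3/64.
Usha is living and takes 3/16.
Hemant is living and takes 3/16.
Eshan predeceased; the 3/16 allotted to Eshan's branch passes to Eshan's issue by representation.
The 3/16 is divided into 3 equal shares of 1/16 among Lakshmi, Priya, Falguni.
Lakshmi is living and takes 1/16.
Priya predeceased; the 1/16 allotted to Priya's branch passes to Priya's issue by representation.
The 1/16 is divided into 2 equal shares of 1/32 among Rajiv, Jayant.
Rajiv is living and takes 1/32.
Jayant is living and takes 1/32.
Falguni is living and takes 1/16.

Aarav 1/4; Bhavna 3/64; Deepa 3/64; Falguni 1/16; Hemant 3/16; Jayant 1/32; Lakshmi 1/16; Rajiv 1/32; Usha 3/16; Vikram 3/64; Yamini 3/64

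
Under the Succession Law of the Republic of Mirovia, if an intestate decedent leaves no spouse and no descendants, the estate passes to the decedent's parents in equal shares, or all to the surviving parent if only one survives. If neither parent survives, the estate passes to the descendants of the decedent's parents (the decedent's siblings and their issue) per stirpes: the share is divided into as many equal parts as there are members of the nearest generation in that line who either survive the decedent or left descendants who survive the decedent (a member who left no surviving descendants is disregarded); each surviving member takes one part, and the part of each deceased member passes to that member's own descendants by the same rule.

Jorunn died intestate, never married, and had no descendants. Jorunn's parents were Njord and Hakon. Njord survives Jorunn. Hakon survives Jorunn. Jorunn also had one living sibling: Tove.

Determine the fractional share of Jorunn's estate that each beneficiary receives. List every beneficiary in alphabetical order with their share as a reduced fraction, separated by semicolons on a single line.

Both parents survive, so Njord and Hakon each take 1/2. The siblings take nothing because a surviving parent has priority.

Hakon 1/2; Njord 1/2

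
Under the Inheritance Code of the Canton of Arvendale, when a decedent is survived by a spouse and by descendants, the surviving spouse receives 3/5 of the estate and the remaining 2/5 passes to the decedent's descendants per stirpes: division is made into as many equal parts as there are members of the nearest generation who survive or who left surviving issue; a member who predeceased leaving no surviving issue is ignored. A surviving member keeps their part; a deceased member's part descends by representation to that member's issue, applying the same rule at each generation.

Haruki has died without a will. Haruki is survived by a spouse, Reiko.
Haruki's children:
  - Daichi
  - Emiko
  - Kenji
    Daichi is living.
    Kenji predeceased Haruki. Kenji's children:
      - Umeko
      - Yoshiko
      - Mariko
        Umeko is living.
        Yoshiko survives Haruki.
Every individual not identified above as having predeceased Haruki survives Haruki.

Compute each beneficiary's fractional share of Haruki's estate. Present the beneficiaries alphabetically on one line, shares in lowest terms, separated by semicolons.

Reiko, as surviving spouse, takes 3/5.
The remaining 2/5 passes to Haruki's descendants per stirpes.
The 2/5 is divided into 3 equal shares of 2/15 among Daichi, Emiko, Kenji.
Daichi is living and takes 2/15.
Emiko is living and takes 2/15.
Kenji predeceased; the 2/15 allotted to Kenji's branch passes to Kenji's issue by representation.
The 2/15 is divided into 3 equal shares of 2/45 among Umeko, Yoshiko, Mariko.
Umeko is living and takes 2/45.
Yoshiko is living and takes 2/45.
Mariko is living and takes 2/45.

Daichi 2/15; Emiko 2/15; Mariko 2/45; Reiko 3/5; Umeko 2/45; Yoshiko 2/45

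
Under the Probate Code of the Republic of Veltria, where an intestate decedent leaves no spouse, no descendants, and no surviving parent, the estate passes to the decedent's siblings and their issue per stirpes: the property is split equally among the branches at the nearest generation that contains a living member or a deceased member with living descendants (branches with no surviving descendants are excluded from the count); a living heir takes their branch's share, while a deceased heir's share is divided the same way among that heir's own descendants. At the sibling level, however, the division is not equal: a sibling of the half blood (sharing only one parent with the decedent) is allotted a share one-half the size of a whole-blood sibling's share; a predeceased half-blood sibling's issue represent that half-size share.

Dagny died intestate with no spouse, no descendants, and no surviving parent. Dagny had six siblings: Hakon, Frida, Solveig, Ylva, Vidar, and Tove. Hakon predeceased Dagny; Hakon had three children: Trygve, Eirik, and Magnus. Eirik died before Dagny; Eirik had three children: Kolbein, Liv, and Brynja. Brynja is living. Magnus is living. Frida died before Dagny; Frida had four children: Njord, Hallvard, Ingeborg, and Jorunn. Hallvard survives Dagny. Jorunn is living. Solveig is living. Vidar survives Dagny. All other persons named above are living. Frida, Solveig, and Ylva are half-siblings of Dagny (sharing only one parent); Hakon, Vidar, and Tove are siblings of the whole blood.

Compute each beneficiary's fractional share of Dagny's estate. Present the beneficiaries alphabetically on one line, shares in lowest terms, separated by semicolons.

No spouse, descendants, or parent survives, so the estate passes to Dagny's siblings per stirpes.
Half-blood siblings count for one-half the weight of whole-blood siblings at the initial division.
Dividing 1 in proportion to weights (total weight 9/2): Hakon (weight 1) → 2/9; Frida (weight 1/2) → 1/9; Solveig (weight 1/2) → 1/9; Ylva (weight 1/2) → 1/9; Vidar (weight 1) → 2/9; Tove (weight 1) → 2/9.
Hakon predeceased; the 2/9 allotted to Hakon's branch passes to Hakon's issue by representation.
The 2/9 is divided into 3 equal shares of 2/27 among Trygve, Eirik, Magnus.
Trygve is living and takes 2/27.
Eirik predeceased; the 2/27 allotted to Eirik's branch passes to Eirik's issue by representation.
The 2/27 is divided into 3 equal shares of 2/81 among Kolbein, Liv, Brynja.
Kolbein is living and takes 2/81.
Liv is living and takes 2/81.
Brynja is living and takes 2/81.
Magnus is living and takes 2/27.
Frida predeceased; the 1/9 allotted to Frida's branch passes to Frida's issue by representation.
The 1/9 is divided into 4 equal shares of 1/36 among Njord, Hallvard, Ingeborg, Jorunn.
Njord is living and takes 1/36.
Hallvard is living and takes 1/36.
Ingeborg is living and takes 1/36.
Jorunn is living and takes 1/36.
Solveig is living and takes 1/9.
Ylva is living and takes 1/9.
Vidar is living and takes 2/9.
Tove is living and takes 2/9.

Brynja 2/81; Hallvard 1/36; Ingeborg 1/36; Jorunn 1/36; Kolbein 2/81; Liv 2/81; Magnus 2/27; Njord 1/36; Solveig 1/9; Tove 2/9; Trygve 2/27; Vidar 2/9; Ylva 1/9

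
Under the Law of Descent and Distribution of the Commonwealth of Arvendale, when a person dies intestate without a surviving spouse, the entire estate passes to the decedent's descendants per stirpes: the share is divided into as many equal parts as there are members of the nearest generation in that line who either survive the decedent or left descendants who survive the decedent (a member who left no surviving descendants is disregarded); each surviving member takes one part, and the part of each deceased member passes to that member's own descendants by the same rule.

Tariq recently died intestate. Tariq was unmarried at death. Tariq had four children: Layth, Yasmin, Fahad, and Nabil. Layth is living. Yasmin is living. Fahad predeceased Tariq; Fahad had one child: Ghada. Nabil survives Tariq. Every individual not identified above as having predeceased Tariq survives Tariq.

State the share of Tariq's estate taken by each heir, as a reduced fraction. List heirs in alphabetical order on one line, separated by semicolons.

Ghada 1/4; Layth 1/4; Nabil 1/4; Yasmin 1/4

There is no surviving spouse, so the entire estate passes to Tariq's descendants per stirpes.
The estate is divided into 4 equal shares of 1/4 among Layth, Yasmin, Fahad, Nabil.
Layth is living and takes 1/4.
Yasmin is living and takes 1/4.
Fahad predeceased; the 1/4 allotted to Fahad's branch passes to Fahad's issue by representation.
Ghada is the sole taker at this level and receives the full 1/4.
Nabil is living and takes 1/4.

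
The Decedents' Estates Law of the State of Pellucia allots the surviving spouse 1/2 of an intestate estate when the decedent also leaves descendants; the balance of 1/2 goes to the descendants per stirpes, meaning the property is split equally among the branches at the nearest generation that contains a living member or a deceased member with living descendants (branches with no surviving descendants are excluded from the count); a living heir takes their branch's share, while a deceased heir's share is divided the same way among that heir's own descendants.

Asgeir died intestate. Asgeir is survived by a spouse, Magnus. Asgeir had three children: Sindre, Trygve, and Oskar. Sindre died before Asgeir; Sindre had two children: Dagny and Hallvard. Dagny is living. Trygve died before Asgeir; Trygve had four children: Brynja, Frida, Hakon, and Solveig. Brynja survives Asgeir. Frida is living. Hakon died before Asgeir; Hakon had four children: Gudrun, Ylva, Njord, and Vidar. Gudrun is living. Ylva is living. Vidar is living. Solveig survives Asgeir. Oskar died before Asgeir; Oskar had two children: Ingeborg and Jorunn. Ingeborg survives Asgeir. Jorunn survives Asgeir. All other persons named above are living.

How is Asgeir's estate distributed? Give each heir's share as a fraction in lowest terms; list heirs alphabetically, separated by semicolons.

Brynja 1/24; Dagny 1/12; Frida 1/24; Gudrun 1/96; Hallvard 1/12; Ingeborg 1/12; Jorunn 1/12; Magnus 1/2; Njord 1/96; Solveig 1/24; Vidar 1/96; Ylva 1/96

Magnus, as surviving spouse, takes 1/2.
The remaining 1/2 passes to Asgeir's descendants per stirpes.
The 1/2 is divided into 3 equal shares of 1/6 among Sindre, Trygve, Oskar.
Sindre predeceased; the 1/6 allotted to Sindre's branch passes to Sindre's issue by representation.
The 1/6 is divided into 2 equal shares of 1/12 among Dagny, Hallvard.
Dagny is living and takes 1/12.
Hallvard is living and takes 1/12.
Trygve predeceased; the 1/6 allotted to Trygve's branch passes to Trygve's issue by representation.
The 1/6 is divided into 4 equal shares of 1/24 among Brynja, Frida, Hakon, Solveig.
Brynja is living and takes 1/24.
Frida is living and takes 1/24.
Hakon predeceased; the 1/24 allotted to Hakon's branch passes to Hakon's issue by representation.
The 1/24 is divided into 4 equal shares of 1/96 among Gudrun, Ylva, Njord, Vidar.
Gudrun is living and takes 1/96.
Ylva is living and takes 1/96.
Njord is living and takes 1/96.
Vidar is living and takes 1/96.
Solveig is living and takes 1/24.
Oskar predeceased; the 1/6 allotted to Oskar's branch passes to Oskar's issue by representation.
The 1/6 is divided into 2 equal shares of 1/12 among Ingeborg, Jorunn.
Ingeborg is living and takes 1/12.
Jorunn is living and takes 1/12.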